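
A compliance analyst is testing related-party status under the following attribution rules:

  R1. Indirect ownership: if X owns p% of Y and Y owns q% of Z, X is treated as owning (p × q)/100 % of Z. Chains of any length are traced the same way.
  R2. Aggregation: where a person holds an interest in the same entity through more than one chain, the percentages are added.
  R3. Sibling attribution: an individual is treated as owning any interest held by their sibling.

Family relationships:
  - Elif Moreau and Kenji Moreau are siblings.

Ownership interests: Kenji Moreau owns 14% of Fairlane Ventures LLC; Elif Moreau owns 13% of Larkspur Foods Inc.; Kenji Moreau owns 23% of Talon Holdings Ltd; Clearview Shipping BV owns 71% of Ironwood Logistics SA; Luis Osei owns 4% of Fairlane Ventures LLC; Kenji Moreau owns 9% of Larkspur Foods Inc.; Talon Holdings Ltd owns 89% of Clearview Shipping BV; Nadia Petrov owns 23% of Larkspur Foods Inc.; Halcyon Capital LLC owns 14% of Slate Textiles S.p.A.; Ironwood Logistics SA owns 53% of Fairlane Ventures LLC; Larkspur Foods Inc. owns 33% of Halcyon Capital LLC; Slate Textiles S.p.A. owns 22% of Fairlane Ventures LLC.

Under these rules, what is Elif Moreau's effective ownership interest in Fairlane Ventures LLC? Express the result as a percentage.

By sibling attribution (R3), Elif Moreau is treated as also owning Kenji Moreau's interest in Larkspur Foods Inc, giving 13% + 9% = 22%.
By sibling attribution (R3), Elif Moreau is treated as owning Kenji Moreau's 23% interest in Talon Holdings Ltd.
By sibling attribution (R3), Elif Moreau is treated as owning Kenji Moreau's 14% interest in Fairlane Ventures LLC.
Chain via Larkspur Foods Inc. → Halcyon Capital LLC → Slate Textiles S.p.A. (R1): 22% × 33% × 14% × 22% = 0.223608% of Fairlane Ventures LLC.
Chain via Talon Holdings Ltd → Clearview Shipping BV → Ironwood Logistics SA (R1): 23% × 89% × 71% × 53% = 7.702861% of Fairlane Ventures LLC.
Direct interest in Fairlane Ventures LLC: 14%.
Aggregating (R2): 0.223608% + 7.702861% + 14% = 21.926469%.

21.926469%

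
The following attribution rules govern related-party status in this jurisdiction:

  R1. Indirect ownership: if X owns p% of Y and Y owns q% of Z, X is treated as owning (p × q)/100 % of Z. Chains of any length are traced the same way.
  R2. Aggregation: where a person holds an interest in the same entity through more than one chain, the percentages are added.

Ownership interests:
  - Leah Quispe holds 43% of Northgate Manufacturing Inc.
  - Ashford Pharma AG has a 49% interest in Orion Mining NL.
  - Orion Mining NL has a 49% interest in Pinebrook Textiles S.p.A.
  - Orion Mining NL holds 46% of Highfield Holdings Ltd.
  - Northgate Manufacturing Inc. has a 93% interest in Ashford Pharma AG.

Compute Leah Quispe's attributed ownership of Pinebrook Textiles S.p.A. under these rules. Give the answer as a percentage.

9.601599%

Chain via Northgate Manufacturing Inc. → Ashford Pharma AG → Orion Mining NL (R1): 43% × 93% × 49% × 49% = 9.601599% of Pinebrook Textiles S.p.A.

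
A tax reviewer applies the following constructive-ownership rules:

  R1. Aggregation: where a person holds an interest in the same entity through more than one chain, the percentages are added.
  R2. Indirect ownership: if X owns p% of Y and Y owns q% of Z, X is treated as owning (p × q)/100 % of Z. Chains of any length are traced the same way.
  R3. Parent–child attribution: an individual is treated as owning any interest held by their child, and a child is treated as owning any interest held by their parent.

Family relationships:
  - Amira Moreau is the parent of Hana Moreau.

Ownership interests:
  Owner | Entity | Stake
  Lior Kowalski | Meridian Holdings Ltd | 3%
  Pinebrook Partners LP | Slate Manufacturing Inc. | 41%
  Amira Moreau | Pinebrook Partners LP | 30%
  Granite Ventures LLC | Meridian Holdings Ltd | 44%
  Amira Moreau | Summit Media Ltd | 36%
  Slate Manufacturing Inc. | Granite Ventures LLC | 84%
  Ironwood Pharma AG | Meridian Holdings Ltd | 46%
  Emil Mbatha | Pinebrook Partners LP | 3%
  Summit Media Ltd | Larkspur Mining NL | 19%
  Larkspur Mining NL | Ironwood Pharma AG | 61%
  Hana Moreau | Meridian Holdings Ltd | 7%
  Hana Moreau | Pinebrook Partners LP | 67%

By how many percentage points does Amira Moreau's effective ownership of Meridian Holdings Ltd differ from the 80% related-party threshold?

By parent–child attribution (R3), Amira Moreau is treated as also owning Hana Moreau's interest in Pinebrook Partners LP, giving 30% + 67% = 97%.
By parent–child attribution (R3), Amira Moreau is treated as owning Hana Moreau's 7% interest in Meridian Holdings Ltd.
Chain via Summit Media Ltd → Larkspur Mining NL → Ironwood Pharma AG (R2): 36% × 19% × 61% × 46% = 1.919304% of Meridian Holdings Ltd.
Chain via Pinebrook Partners LP → Slate Manufacturing Inc. → Granite Ventures LLC (R2): 97% × 41% × 84% × 44% = 14.698992% of Meridian Holdings Ltd.
Direct interest in Meridian Holdings Ltd: 7%.
Aggregating (R1): 1.919304% + 14.698992% + 7% = 23.618296%.
23.618296% falls short of the 80% threshold by 56.381704 percentage points.

56.381704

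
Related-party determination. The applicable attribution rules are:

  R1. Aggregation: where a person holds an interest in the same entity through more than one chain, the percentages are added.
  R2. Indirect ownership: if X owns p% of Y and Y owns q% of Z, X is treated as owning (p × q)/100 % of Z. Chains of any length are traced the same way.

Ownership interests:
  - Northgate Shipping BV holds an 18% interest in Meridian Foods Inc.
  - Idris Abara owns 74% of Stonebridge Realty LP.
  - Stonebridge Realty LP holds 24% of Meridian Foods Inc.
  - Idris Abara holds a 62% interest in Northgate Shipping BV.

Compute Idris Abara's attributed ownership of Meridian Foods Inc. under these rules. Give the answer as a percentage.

28.92%

Chain via Northgate Shipping BV (R2): 62% × 18% = 11.16% of Meridian Foods Inc.
Chain via Stonebridge Realty LP (R2): 74% × 24% = 17.76% of Meridian Foods Inc.
Aggregating (R1): 11.16% + 17.76% = 28.92%.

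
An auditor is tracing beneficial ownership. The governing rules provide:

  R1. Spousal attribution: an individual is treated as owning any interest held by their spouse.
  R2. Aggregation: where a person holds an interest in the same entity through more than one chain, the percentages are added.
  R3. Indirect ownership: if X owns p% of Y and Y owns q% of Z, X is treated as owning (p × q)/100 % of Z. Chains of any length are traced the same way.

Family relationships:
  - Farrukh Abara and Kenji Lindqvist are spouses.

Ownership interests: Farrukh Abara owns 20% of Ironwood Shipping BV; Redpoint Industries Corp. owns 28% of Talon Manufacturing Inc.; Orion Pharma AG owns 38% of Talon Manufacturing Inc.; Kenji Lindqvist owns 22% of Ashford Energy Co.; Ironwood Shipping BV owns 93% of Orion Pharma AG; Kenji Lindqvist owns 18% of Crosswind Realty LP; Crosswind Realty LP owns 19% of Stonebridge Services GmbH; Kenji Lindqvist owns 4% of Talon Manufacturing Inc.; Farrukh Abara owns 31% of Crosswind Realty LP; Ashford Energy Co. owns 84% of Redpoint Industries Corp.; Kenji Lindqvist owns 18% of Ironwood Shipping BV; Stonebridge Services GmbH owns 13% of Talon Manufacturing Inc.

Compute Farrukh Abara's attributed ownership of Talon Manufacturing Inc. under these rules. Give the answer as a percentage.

By spousal attribution (R1), Farrukh Abara is treated as also owning Kenji Lindqvist's interest in Crosswind Realty LP, giving 31% + 18% = 49%.
By spousal attribution (R1), Farrukh Abara is treated as also owning Kenji Lindqvist's interest in Ironwood Shipping BV, giving 20% + 18% = 38%.
By spousal attribution (R1), Farrukh Abara is treated as owning Kenji Lindqvist's 22% interest in Ashford Energy Co.
By spousal attribution (R1), Farrukh Abara is treated as owning Kenji Lindqvist's 4% interest in Talon Manufacturing Inc.
Chain via Crosswind Realty LP → Stonebridge Services GmbH (R3): 49% × 19% × 13% = 1.2103% of Talon Manufacturing Inc.
Chain via Ironwood Shipping BV → Orion Pharma AG (R3): 38% × 93% × 38% = 13.4292% of Talon Manufacturing Inc.
Chain via Ashford Energy Co. → Redpoint Industries Corp. (R3): 22% × 84% × 28% = 5.1744% of Talon Manufacturing Inc.
Direct interest in Talon Manufacturing Inc: 4%.
Aggregating (R2): 1.2103% + 13.4292% + 5.1744% + 4% = 23.8139%.

23.8139%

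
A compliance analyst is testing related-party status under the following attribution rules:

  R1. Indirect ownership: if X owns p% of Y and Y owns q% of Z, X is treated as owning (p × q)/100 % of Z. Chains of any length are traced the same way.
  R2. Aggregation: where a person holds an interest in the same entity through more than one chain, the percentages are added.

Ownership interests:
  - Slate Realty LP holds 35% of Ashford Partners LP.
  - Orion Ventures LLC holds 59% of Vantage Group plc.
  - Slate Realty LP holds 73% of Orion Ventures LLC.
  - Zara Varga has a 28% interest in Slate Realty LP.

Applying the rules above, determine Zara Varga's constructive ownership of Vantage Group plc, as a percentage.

Chain via Slate Realty LP → Orion Ventures LLC (R1): 28% × 73% × 59% = 12.0596% of Vantage Group plc.

12.0596%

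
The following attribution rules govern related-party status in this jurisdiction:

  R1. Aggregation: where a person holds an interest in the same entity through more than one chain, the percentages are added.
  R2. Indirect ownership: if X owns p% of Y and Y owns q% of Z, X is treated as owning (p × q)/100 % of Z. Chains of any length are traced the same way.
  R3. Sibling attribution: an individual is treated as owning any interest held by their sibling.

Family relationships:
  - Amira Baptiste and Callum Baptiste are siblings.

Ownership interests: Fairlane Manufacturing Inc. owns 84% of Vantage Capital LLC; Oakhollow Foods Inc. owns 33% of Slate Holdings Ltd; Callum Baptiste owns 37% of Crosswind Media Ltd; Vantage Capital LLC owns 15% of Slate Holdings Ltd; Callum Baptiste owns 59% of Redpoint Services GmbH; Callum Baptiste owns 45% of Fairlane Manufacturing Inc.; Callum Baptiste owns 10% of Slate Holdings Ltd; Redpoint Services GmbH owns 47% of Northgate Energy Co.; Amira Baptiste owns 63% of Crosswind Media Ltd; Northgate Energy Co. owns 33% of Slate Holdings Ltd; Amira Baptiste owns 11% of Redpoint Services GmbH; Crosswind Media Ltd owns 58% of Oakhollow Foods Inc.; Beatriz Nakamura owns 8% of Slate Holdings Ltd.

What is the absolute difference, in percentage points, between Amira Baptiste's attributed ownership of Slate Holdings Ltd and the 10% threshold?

By sibling attribution (R3), Amira Baptiste is treated as also owning Callum Baptiste's interest in Redpoint Services GmbH, giving 11% + 59% = 70%.
By sibling attribution (R3), Amira Baptiste is treated as also owning Callum Baptiste's interest in Crosswind Media Ltd, giving 63% + 37% = 100%.
By sibling attribution (R3), Amira Baptiste is treated as owning Callum Baptiste's 45% interest in Fairlane Manufacturing Inc.
By sibling attribution (R3), Amira Baptiste is treated as owning Callum Baptiste's 10% interest in Slate Holdings Ltd.
Chain via Redpoint Services GmbH → Northgate Energy Co. (R2): 70% × 47% × 33% = 10.857% of Slate Holdings Ltd.
Chain via Crosswind Media Ltd → Oakhollow Foods Inc. (R2): 100% × 58% × 33% = 19.14% of Slate Holdings Ltd.
Chain via Fairlane Manufacturing Inc. → Vantage Capital LLC (R2): 45% × 84% × 15% = 5.67% of Slate Holdings Ltd.
Direct interest in Slate Holdings Ltd: 10%.
Aggregating (R1): 10.857% + 19.14% + 5.67% + 10% = 45.667%.
45.667% exceeds the 10% threshold by 35.667 percentage points.

35.667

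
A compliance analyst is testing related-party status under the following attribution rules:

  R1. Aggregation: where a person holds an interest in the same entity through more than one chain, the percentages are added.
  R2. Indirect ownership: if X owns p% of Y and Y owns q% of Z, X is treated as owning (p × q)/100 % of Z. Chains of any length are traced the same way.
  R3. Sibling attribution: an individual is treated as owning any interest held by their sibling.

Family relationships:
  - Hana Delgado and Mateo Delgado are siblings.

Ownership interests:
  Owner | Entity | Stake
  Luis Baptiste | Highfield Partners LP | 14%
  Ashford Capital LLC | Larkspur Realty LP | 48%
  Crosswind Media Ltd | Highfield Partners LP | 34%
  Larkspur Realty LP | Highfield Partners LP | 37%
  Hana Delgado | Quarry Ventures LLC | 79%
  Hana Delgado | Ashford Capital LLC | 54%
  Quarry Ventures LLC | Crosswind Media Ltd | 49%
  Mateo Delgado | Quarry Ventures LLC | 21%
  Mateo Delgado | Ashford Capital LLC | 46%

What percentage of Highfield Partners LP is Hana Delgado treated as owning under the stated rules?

By sibling attribution (R3), Hana Delgado is treated as also owning Mateo Delgado's interest in Quarry Ventures LLC, giving 79% + 21% = 100%.
By sibling attribution (R3), Hana Delgado is treated as also owning Mateo Delgado's interest in Ashford Capital LLC, giving 54% + 46% = 100%.
Chain via Quarry Ventures LLC → Crosswind Media Ltd (R2): 100% × 49% × 34% = 16.66% of Highfield Partners LP.
Chain via Ashford Capital LLC → Larkspur Realty LP (R2): 100% × 48% × 37% = 17.76% of Highfield Partners LP.
Aggregating (R1): 16.66% + 17.76% = 34.42%.

34.42%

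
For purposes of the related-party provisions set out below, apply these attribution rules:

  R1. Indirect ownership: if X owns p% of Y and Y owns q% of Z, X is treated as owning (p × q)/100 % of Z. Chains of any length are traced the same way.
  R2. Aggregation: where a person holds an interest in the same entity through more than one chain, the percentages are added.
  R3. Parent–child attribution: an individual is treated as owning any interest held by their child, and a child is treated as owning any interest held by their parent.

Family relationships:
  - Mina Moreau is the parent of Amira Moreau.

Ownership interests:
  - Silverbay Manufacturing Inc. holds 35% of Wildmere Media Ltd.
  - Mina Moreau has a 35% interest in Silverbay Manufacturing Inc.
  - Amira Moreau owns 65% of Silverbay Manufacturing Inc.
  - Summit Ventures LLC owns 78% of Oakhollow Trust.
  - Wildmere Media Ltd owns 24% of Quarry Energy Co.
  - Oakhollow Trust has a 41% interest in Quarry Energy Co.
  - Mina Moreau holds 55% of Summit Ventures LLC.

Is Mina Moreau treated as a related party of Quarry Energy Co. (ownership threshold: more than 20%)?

Yes

By parent–child attribution (R3), Mina Moreau is treated as also owning Amira Moreau's interest in Silverbay Manufacturing Inc, giving 35% + 65% = 100%.
Chain via Silverbay Manufacturing Inc. → Wildmere Media Ltd (R1): 100% × 35% × 24% = 8.4% of Quarry Energy Co.
Chain via Summit Ventures LLC → Oakhollow Trust (R1): 55% × 78% × 41% = 17.589% of Quarry Energy Co.
Aggregating (R2): 8.4% + 17.589% = 25.989%.
25.989% exceeds the 20% threshold, so Mina is a related party to Quarry Energy Co.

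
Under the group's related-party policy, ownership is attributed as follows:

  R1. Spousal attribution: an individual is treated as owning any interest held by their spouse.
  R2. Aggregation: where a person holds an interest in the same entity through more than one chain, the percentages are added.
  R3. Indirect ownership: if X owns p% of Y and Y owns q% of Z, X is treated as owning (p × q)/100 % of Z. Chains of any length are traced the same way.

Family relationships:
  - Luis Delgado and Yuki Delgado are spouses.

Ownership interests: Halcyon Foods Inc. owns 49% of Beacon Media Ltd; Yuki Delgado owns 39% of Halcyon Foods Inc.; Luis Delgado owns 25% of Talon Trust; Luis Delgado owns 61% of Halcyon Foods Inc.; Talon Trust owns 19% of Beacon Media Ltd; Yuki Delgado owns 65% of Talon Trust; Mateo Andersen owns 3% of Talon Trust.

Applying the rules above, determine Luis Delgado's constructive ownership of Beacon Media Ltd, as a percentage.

66.1%

By spousal attribution (R1), Luis Delgado is treated as also owning Yuki Delgado's interest in Halcyon Foods Inc, giving 61% + 39% = 100%.
By spousal attribution (R1), Luis Delgado is treated as also owning Yuki Delgado's interest in Talon Trust, giving 25% + 65% = 90%.
Chain via Halcyon Foods Inc. (R3): 100% × 49% = 49% of Beacon Media Ltd.
Chain via Talon Trust (R3): 90% × 19% = 17.1% of Beacon Media Ltd.
Aggregating (R2): 49% + 17.1% = 66.1%.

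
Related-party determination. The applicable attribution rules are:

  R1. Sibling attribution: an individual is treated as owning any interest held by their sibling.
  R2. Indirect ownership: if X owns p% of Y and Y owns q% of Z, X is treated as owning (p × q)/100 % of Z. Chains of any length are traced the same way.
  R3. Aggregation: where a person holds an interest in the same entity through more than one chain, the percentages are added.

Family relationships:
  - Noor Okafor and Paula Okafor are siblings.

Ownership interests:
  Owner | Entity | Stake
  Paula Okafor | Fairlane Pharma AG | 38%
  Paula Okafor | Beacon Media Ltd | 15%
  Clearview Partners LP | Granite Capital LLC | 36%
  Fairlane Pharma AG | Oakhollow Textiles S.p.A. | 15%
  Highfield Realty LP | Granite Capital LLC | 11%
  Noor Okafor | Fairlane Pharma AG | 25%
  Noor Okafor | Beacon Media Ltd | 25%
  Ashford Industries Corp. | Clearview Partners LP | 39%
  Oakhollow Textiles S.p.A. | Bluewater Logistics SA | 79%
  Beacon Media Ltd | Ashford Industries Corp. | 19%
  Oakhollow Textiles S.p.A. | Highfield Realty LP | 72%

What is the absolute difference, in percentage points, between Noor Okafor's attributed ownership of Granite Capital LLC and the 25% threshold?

23.18452

By sibling attribution (R1), Noor Okafor is treated as also owning Paula Okafor's interest in Fairlane Pharma AG, giving 25% + 38% = 63%.
By sibling attribution (R1), Noor Okafor is treated as also owning Paula Okafor's interest in Beacon Media Ltd, giving 25% + 15% = 40%.
Chain via Fairlane Pharma AG → Oakhollow Textiles S.p.A. → Highfield Realty LP (R2): 63% × 15% × 72% × 11% = 0.74844% of Granite Capital LLC.
Chain via Beacon Media Ltd → Ashford Industries Corp. → Clearview Partners LP (R2): 40% × 19% × 39% × 36% = 1.06704% of Granite Capital LLC.
Aggregating (R3): 0.74844% + 1.06704% = 1.81548%.
1.81548% falls short of the 25% threshold by 23.18452 percentage points.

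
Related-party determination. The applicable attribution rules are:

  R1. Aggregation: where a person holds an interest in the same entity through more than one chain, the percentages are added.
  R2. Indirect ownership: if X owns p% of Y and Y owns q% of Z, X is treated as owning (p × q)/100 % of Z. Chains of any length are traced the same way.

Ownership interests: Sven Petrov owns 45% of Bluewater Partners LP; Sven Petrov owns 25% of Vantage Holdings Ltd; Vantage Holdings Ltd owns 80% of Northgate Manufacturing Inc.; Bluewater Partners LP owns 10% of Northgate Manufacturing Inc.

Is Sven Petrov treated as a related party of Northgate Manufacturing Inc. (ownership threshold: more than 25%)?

No

Chain via Vantage Holdings Ltd (R2): 25% × 80% = 20% of Northgate Manufacturing Inc.
Chain via Bluewater Partners LP (R2): 45% × 10% = 4.5% of Northgate Manufacturing Inc.
Aggregating (R1): 20% + 4.5% = 24.5%.
24.5% does not exceed the 25% threshold, so Sven is not a related party to Northgate Manufacturing Inc.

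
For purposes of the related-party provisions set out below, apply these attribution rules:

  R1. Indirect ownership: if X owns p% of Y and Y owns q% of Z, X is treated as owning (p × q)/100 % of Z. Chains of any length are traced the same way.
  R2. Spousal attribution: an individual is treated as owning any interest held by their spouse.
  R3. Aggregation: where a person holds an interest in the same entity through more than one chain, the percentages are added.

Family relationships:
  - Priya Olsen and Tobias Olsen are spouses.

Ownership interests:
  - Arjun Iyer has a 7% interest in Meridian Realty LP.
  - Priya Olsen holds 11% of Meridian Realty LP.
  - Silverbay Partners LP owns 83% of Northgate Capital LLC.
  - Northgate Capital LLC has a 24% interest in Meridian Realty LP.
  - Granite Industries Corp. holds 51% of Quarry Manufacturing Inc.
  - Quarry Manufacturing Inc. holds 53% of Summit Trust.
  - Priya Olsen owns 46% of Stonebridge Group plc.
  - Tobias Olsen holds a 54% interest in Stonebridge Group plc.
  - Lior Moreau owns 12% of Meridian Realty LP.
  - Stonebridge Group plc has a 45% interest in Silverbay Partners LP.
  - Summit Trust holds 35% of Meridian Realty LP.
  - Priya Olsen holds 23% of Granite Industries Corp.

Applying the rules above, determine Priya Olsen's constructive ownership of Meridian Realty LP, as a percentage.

By spousal attribution (R2), Priya Olsen is treated as also owning Tobias Olsen's interest in Stonebridge Group plc, giving 46% + 54% = 100%.
Chain via Stonebridge Group plc → Silverbay Partners LP → Northgate Capital LLC (R1): 100% × 45% × 83% × 24% = 8.964% of Meridian Realty LP.
Chain via Granite Industries Corp. → Quarry Manufacturing Inc. → Summit Trust (R1): 23% × 51% × 53% × 35% = 2.175915% of Meridian Realty LP.
Direct interest in Meridian Realty LP: 11%.
Aggregating (R3): 8.964% + 2.175915% + 11% = 22.139915%.

22.139915%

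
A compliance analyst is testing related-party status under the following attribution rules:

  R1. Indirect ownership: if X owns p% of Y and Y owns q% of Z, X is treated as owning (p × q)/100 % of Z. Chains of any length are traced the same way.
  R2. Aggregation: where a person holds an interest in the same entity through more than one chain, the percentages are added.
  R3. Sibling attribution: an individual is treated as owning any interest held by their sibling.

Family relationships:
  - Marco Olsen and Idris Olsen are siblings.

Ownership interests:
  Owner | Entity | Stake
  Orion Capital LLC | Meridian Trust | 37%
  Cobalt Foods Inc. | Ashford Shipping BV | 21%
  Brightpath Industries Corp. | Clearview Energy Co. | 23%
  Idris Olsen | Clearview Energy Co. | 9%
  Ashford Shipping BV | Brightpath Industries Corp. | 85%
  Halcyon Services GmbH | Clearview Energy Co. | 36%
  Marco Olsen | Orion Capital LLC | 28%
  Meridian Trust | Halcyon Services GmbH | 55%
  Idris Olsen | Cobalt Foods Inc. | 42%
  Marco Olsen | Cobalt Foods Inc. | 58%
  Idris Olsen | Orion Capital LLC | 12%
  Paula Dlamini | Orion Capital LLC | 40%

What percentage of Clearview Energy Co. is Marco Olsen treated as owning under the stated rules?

16.0359%

By sibling attribution (R3), Marco Olsen is treated as also owning Idris Olsen's interest in Orion Capital LLC, giving 28% + 12% = 40%.
By sibling attribution (R3), Marco Olsen is treated as also owning Idris Olsen's interest in Cobalt Foods Inc, giving 58% + 42% = 100%.
By sibling attribution (R3), Marco Olsen is treated as owning Idris Olsen's 9% interest in Clearview Energy Co.
Chain via Orion Capital LLC → Meridian Trust → Halcyon Services GmbH (R1): 40% × 37% × 55% × 36% = 2.9304% of Clearview Energy Co.
Chain via Cobalt Foods Inc. → Ashford Shipping BV → Brightpath Industries Corp. (R1): 100% × 21% × 85% × 23% = 4.1055% of Clearview Energy Co.
Direct interest in Clearview Energy Co: 9%.
Aggregating (R2): 2.9304% + 4.1055% + 9% = 16.0359%.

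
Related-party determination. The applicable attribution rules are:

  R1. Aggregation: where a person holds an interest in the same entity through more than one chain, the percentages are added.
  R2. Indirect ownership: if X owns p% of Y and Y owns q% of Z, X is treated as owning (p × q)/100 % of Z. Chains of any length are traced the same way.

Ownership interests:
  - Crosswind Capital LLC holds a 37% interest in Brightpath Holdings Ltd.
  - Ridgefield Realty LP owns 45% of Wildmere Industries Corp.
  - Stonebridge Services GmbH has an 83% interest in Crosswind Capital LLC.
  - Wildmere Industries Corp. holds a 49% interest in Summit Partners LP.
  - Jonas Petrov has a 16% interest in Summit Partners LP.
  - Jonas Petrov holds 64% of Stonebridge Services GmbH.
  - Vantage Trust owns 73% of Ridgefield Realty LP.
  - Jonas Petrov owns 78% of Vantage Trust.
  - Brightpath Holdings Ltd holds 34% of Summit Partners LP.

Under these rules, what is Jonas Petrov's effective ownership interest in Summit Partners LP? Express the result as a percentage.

Chain via Vantage Trust → Ridgefield Realty LP → Wildmere Industries Corp. (R2): 78% × 73% × 45% × 49% = 12.55527% of Summit Partners LP.
Chain via Stonebridge Services GmbH → Crosswind Capital LLC → Brightpath Holdings Ltd (R2): 64% × 83% × 37% × 34% = 6.682496% of Summit Partners LP.
Direct interest in Summit Partners LP: 16%.
Aggregating (R1): 12.55527% + 6.682496% + 16% = 35.237766%.

35.237766%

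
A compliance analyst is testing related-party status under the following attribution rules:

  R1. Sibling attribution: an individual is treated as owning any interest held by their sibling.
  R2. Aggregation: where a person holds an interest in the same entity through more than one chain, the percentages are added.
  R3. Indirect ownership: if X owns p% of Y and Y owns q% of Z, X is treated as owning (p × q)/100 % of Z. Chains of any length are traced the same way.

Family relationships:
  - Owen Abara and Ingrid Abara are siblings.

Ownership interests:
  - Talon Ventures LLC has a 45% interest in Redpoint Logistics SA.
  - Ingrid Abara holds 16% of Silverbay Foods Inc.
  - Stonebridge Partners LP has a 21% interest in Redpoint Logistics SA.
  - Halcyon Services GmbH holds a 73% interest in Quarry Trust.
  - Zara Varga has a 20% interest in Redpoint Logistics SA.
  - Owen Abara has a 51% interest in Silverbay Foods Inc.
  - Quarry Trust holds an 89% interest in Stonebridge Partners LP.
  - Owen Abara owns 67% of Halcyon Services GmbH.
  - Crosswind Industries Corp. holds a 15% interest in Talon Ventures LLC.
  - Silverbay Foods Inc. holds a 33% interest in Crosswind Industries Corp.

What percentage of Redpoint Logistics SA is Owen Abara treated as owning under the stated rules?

By sibling attribution (R1), Owen Abara is treated as also owning Ingrid Abara's interest in Silverbay Foods Inc, giving 51% + 16% = 67%.
Chain via Halcyon Services GmbH → Quarry Trust → Stonebridge Partners LP (R3): 67% × 73% × 89% × 21% = 9.141279% of Redpoint Logistics SA.
Chain via Silverbay Foods Inc. → Crosswind Industries Corp. → Talon Ventures LLC (R3): 67% × 33% × 15% × 45% = 1.492425% of Redpoint Logistics SA.
Aggregating (R2): 9.141279% + 1.492425% = 10.633704%.

10.633704%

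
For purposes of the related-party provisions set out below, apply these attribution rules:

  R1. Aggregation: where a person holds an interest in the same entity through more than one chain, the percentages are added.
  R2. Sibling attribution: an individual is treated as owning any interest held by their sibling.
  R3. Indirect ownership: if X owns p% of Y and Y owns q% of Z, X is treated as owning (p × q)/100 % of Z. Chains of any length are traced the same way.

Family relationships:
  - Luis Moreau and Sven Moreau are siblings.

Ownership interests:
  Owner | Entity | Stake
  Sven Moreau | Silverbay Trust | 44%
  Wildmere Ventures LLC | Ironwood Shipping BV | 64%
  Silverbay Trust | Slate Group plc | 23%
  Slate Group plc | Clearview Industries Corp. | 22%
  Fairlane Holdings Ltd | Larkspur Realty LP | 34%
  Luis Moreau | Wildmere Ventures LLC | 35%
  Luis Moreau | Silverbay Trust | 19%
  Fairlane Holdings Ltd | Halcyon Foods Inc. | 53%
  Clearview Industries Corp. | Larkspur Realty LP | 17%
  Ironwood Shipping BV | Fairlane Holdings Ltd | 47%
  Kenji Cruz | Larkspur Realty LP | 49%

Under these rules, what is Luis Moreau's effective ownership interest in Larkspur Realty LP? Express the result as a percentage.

4.121446%

By sibling attribution (R2), Luis Moreau is treated as also owning Sven Moreau's interest in Silverbay Trust, giving 19% + 44% = 63%.
Chain via Silverbay Trust → Slate Group plc → Clearview Industries Corp. (R3): 63% × 23% × 22% × 17% = 0.541926% of Larkspur Realty LP.
Chain via Wildmere Ventures LLC → Ironwood Shipping BV → Fairlane Holdings Ltd (R3): 35% × 64% × 47% × 34% = 3.57952% of Larkspur Realty LP.
Aggregating (R1): 0.541926% + 3.57952% = 4.121446%.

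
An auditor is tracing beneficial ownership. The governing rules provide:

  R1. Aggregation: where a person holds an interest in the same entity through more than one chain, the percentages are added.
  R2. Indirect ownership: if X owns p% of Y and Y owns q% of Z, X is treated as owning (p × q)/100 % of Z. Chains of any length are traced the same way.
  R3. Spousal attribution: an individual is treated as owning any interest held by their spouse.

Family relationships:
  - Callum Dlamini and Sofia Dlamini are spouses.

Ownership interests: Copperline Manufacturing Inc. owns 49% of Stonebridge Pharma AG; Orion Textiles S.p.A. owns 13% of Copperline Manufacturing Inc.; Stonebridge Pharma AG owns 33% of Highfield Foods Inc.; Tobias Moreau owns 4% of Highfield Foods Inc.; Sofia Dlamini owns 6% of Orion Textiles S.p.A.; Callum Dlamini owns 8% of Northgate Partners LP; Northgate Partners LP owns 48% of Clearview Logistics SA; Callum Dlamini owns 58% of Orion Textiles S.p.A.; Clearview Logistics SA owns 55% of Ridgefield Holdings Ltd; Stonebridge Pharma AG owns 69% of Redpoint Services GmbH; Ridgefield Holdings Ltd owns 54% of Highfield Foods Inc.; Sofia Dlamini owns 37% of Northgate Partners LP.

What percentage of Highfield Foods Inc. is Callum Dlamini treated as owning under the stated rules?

By spousal attribution (R3), Callum Dlamini is treated as also owning Sofia Dlamini's interest in Northgate Partners LP, giving 8% + 37% = 45%.
By spousal attribution (R3), Callum Dlamini is treated as also owning Sofia Dlamini's interest in Orion Textiles S.p.A, giving 58% + 6% = 64%.
Chain via Northgate Partners LP → Clearview Logistics SA → Ridgefield Holdings Ltd (R2): 45% × 48% × 55% × 54% = 6.4152% of Highfield Foods Inc.
Chain via Orion Textiles S.p.A. → Copperline Manufacturing Inc. → Stonebridge Pharma AG (R2): 64% × 13% × 49% × 33% = 1.345344% of Highfield Foods Inc.
Aggregating (R1): 6.4152% + 1.345344% = 7.760544%.

7.760544%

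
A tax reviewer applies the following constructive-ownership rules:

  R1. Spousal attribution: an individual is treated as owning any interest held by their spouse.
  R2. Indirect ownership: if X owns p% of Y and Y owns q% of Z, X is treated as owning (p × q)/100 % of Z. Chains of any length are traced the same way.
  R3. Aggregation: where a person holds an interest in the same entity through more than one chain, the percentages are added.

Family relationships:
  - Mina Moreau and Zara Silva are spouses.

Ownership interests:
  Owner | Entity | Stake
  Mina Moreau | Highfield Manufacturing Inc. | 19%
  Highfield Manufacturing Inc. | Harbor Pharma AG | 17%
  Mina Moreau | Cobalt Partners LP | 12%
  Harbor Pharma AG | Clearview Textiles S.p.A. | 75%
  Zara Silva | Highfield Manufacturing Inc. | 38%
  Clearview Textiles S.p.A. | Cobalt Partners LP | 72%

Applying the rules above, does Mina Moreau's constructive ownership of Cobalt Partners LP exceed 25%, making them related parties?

No

By spousal attribution (R1), Mina Moreau is treated as also owning Zara Silva's interest in Highfield Manufacturing Inc, giving 19% + 38% = 57%.
Chain via Highfield Manufacturing Inc. → Harbor Pharma AG → Clearview Textiles S.p.A. (R2): 57% × 17% × 75% × 72% = 5.2326% of Cobalt Partners LP.
Direct interest in Cobalt Partners LP: 12%.
Aggregating (R3): 5.2326% + 12% = 17.2326%.
17.2326% does not exceed the 25% threshold, so Mina is not a related party to Cobalt Partners LP.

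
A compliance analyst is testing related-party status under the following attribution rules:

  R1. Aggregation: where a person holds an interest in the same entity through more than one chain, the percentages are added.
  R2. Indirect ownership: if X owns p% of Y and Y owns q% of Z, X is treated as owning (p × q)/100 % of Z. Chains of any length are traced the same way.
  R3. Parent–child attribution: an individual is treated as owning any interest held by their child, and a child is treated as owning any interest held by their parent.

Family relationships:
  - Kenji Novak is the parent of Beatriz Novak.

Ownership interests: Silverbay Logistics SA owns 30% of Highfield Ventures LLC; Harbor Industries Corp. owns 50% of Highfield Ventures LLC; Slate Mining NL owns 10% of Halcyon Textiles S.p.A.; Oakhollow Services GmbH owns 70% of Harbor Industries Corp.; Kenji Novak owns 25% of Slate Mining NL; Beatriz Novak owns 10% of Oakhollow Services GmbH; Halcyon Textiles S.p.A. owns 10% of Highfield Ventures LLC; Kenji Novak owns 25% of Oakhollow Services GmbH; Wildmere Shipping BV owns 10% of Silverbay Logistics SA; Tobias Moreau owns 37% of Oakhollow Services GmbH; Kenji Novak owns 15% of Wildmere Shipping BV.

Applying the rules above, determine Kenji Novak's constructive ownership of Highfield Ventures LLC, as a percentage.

By parent–child attribution (R3), Kenji Novak is treated as also owning Beatriz Novak's interest in Oakhollow Services GmbH, giving 25% + 10% = 35%.
Chain via Wildmere Shipping BV → Silverbay Logistics SA (R2): 15% × 10% × 30% = 0.45% of Highfield Ventures LLC.
Chain via Oakhollow Services GmbH → Harbor Industries Corp. (R2): 35% × 70% × 50% = 12.25% of Highfield Ventures LLC.
Chain via Slate Mining NL → Halcyon Textiles S.p.A. (R2): 25% × 10% × 10% = 0.25% of Highfield Ventures LLC.
Aggregating (R1): 0.45% + 12.25% + 0.25% = 12.95%.

12.95%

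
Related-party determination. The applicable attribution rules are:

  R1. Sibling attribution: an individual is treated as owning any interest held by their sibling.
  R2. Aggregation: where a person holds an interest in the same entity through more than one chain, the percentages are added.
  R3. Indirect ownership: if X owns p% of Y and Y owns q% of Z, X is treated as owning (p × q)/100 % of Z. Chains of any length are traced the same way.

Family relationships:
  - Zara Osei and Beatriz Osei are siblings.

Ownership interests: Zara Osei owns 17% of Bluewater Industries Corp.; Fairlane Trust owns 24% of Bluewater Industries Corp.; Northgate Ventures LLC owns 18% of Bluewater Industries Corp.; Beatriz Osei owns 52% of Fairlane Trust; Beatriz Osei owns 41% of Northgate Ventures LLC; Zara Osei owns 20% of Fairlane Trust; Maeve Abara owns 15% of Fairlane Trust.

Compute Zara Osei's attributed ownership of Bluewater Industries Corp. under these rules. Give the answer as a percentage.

41.66%

By sibling attribution (R1), Zara Osei is treated as also owning Beatriz Osei's interest in Fairlane Trust, giving 20% + 52% = 72%.
By sibling attribution (R1), Zara Osei is treated as owning Beatriz Osei's 41% interest in Northgate Ventures LLC.
Chain via Fairlane Trust (R3): 72% × 24% = 17.28% of Bluewater Industries Corp.
Direct interest in Bluewater Industries Corp: 17%.
Chain via Northgate Ventures LLC (R3): 41% × 18% = 7.38% of Bluewater Industries Corp.
Aggregating (R2): 17.28% + 17% + 7.38% = 41.66%.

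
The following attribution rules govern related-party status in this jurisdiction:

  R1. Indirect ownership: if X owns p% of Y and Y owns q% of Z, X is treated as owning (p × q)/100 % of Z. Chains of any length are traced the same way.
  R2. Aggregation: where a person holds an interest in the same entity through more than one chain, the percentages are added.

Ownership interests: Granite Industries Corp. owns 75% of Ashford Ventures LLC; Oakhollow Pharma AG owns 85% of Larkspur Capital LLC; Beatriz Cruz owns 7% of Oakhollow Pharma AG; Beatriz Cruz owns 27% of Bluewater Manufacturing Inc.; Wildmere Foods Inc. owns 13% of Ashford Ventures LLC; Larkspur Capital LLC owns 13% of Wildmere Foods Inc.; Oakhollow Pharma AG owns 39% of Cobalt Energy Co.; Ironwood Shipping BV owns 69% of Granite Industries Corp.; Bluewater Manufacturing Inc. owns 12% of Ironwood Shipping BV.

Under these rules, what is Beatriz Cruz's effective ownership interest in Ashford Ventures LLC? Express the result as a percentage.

1.777255%

Chain via Oakhollow Pharma AG → Larkspur Capital LLC → Wildmere Foods Inc. (R1): 7% × 85% × 13% × 13% = 0.100555% of Ashford Ventures LLC.
Chain via Bluewater Manufacturing Inc. → Ironwood Shipping BV → Granite Industries Corp. (R1): 27% × 12% × 69% × 75% = 1.6767% of Ashford Ventures LLC.
Aggregating (R2): 0.100555% + 1.6767% = 1.777255%.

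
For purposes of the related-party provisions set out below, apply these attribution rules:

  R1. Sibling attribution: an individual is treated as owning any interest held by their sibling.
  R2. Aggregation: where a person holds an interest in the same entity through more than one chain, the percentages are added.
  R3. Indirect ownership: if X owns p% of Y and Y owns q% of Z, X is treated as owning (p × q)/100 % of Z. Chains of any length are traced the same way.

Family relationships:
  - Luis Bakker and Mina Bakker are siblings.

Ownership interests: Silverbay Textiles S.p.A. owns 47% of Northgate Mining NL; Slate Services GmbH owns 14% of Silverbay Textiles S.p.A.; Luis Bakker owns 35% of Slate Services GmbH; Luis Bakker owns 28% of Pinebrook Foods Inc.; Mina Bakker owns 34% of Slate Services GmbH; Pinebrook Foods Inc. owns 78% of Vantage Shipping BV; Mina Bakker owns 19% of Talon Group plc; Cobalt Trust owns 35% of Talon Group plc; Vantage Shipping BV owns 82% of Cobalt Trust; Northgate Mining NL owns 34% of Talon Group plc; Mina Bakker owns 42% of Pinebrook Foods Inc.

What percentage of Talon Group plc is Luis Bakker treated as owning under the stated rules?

By sibling attribution (R1), Luis Bakker is treated as also owning Mina Bakker's interest in Slate Services GmbH, giving 35% + 34% = 69%.
By sibling attribution (R1), Luis Bakker is treated as also owning Mina Bakker's interest in Pinebrook Foods Inc, giving 28% + 42% = 70%.
By sibling attribution (R1), Luis Bakker is treated as owning Mina Bakker's 19% interest in Talon Group plc.
Chain via Slate Services GmbH → Silverbay Textiles S.p.A. → Northgate Mining NL (R3): 69% × 14% × 47% × 34% = 1.543668% of Talon Group plc.
Chain via Pinebrook Foods Inc. → Vantage Shipping BV → Cobalt Trust (R3): 70% × 78% × 82% × 35% = 15.6702% of Talon Group plc.
Direct interest in Talon Group plc: 19%.
Aggregating (R2): 1.543668% + 15.6702% + 19% = 36.213868%.

36.213868%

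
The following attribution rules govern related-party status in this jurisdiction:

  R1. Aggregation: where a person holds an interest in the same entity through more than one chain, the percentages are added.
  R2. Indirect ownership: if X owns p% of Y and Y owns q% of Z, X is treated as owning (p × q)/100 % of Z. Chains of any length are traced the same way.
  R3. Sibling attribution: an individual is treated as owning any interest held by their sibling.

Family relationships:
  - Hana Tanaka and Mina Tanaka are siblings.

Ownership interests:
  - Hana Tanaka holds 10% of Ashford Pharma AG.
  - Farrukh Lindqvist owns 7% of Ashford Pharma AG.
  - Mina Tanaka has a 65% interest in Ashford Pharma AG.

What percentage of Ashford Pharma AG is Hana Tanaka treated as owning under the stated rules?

75%

By sibling attribution (R3), Hana Tanaka is treated as also owning Mina Tanaka's interest in Ashford Pharma AG, giving 10% + 65% = 75%.
Direct interest in Ashford Pharma AG: 75%.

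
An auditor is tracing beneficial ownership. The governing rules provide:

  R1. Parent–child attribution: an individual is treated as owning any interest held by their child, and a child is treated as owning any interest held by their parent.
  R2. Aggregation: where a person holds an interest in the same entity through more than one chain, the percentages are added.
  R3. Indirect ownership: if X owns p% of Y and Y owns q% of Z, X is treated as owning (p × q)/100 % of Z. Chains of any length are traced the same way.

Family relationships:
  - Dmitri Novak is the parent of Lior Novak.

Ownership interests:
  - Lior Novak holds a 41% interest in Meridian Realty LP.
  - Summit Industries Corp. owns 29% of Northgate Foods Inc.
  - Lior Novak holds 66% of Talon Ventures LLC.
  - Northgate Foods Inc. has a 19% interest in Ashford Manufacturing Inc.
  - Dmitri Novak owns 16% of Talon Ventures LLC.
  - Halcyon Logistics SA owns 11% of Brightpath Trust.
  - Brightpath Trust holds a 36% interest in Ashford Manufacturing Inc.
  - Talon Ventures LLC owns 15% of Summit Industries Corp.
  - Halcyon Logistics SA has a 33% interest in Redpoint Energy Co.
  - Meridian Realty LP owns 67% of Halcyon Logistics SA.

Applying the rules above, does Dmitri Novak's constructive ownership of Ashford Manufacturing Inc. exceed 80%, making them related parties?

No

By parent–child attribution (R1), Dmitri Novak is treated as also owning Lior Novak's interest in Talon Ventures LLC, giving 16% + 66% = 82%.
By parent–child attribution (R1), Dmitri Novak is treated as owning Lior Novak's 41% interest in Meridian Realty LP.
Chain via Talon Ventures LLC → Summit Industries Corp. → Northgate Foods Inc. (R3): 82% × 15% × 29% × 19% = 0.67773% of Ashford Manufacturing Inc.
Chain via Meridian Realty LP → Halcyon Logistics SA → Brightpath Trust (R3): 41% × 67% × 11% × 36% = 1.087812% of Ashford Manufacturing Inc.
Aggregating (R2): 0.67773% + 1.087812% = 1.765542%.
1.765542% does not exceed the 80% threshold, so Dmitri is not a related party to Ashford Manufacturing Inc.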